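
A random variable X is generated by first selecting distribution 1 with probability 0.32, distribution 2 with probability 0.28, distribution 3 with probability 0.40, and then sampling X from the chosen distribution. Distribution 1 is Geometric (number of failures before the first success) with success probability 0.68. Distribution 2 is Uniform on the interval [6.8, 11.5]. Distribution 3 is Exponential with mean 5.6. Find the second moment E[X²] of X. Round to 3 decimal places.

49.338

For each component E[X²] = Var + (mean)², giving 1: 0.913495; 2: 85.5633; 3: 62.72.
Overall E[X²] = 0.32·0.913495 + 0.28·85.5633 + 0.4·62.72 = 49.3381.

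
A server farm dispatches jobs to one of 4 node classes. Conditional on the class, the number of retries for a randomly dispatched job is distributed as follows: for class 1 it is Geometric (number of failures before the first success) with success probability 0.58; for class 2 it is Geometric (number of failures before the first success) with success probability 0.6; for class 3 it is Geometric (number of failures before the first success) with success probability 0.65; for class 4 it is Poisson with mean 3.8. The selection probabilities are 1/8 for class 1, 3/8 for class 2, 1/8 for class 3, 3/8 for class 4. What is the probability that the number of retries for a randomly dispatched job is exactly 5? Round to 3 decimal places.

Conditional on each class, P(X = 5): 1: 0.00758009; 2: 0.006144; 3: 0.00341392; 4: 0.147713.
By total probability, P(X = 5) = 0.125·0.00758009 + 0.375·0.006144 + 0.125·0.00341392 + 0.375·0.147713 = 0.0590705.

0.059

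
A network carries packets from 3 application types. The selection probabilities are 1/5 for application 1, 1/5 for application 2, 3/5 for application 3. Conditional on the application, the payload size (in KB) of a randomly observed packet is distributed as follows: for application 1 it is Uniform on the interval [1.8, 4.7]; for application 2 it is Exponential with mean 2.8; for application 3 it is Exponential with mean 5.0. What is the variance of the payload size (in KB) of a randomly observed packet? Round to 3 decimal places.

17.665

Per component, 1: μ=3.25, E[X²]=11.2633; 2: μ=2.8, E[X²]=15.68; 3: μ=5, E[X²]=50.
E[X] = 0.2·3.25 + 0.2·2.8 + 0.6·5 = 4.21.
E[X²] = 0.2·11.2633 + 0.2·15.68 + 0.6·50 = 35.3887.
Var(X) = E[X²] − (E[X])² = 35.3887 − 17.7241 = 17.6646.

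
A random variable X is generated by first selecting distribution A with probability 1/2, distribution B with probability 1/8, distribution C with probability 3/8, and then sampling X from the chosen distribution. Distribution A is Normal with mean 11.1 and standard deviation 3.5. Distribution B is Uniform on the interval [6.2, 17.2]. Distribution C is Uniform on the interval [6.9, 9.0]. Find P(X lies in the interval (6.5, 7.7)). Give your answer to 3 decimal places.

0.192

Conditional on each component, P(6.5 < X < 7.7): A: 0.0712924; B: 0.109091; C: 0.380952.
By total probability, P(6.5 < X < 7.7) = 0.5·0.0712924 + 0.125·0.109091 + 0.375·0.380952 = 0.19214.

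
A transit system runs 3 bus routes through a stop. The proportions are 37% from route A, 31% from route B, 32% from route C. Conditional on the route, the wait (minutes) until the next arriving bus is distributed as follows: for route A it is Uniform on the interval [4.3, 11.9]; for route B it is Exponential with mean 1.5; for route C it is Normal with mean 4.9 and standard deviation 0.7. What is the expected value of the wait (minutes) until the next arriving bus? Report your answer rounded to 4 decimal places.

5.0300

Component means — A: 8.1; B: 1.5; C: 4.9.
E[X] = 0.37·8.1 + 0.31·1.5 + 0.32·4.9 = 5.03.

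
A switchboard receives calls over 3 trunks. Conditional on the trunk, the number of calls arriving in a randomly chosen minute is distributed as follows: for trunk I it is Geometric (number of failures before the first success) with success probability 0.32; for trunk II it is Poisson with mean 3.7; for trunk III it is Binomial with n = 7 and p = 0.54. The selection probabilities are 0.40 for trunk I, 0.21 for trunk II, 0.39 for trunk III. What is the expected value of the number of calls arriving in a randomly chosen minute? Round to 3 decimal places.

Component means — I: 2.125; II: 3.7; III: 3.78.
E[X] = 0.4·2.125 + 0.21·3.7 + 0.39·3.78 = 3.1012.

3.101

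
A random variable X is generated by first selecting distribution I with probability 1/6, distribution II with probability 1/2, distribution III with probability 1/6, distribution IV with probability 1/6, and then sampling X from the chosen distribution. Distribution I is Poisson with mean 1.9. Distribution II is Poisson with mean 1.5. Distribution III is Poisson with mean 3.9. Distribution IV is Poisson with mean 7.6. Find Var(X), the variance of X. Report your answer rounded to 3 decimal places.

Per component, I: μ=1.9, E[X²]=5.51; II: μ=1.5, E[X²]=3.75; III: μ=3.9, E[X²]=19.11; IV: μ=7.6, E[X²]=65.36.
E[X] = 0.166667·1.9 + 0.5·1.5 + 0.166667·3.9 + 0.166667·7.6 = 2.98333.
E[X²] = 0.166667·5.51 + 0.5·3.75 + 0.166667·19.11 + 0.166667·65.36 = 16.8717.
Var(X) = E[X²] − (E[X])² = 16.8717 − 8.90028 = 7.97139.

7.971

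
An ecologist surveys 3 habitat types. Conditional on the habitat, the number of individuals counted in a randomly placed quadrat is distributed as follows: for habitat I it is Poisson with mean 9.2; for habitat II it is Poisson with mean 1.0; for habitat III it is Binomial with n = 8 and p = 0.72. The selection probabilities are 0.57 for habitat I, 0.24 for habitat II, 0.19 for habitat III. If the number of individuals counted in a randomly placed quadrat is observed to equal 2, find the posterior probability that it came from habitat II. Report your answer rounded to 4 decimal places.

0.9214

Likelihoods P(X=2 | ·): I: 0.00427599; II: 0.18394; III: 0.00699473.
Posterior ∝ prior × likelihood. Numerator for II: 0.24·0.18394 = 0.0441455.
Normalizing constant: 0.57·0.00427599 + 0.24·0.18394 + 0.19·0.00699473 = 0.0479118.
P(II | observation) = 0.0441455 / 0.0479118 = 0.921391.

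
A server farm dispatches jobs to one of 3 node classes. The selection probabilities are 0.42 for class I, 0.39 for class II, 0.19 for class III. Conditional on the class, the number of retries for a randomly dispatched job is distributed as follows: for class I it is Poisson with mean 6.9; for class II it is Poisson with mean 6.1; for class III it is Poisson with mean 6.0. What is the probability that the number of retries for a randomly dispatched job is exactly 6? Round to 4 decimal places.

Conditional on each class, P(X = 6): I: 0.151053; II: 0.160491; III: 0.160623.
By total probability, P(X = 6) = 0.42·0.151053 + 0.39·0.160491 + 0.19·0.160623 = 0.156552.

0.1566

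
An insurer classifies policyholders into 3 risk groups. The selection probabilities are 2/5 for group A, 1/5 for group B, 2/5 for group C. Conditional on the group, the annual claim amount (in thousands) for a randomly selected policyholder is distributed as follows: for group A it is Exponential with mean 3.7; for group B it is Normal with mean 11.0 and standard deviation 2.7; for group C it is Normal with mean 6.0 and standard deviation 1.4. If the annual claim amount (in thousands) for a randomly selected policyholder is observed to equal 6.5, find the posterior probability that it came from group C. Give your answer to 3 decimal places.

0.804

Likelihoods f(6.5 | ·): A: 0.0466497; B: 0.0368434; C: 0.267353.
Posterior ∝ prior × likelihood. Numerator for C: 0.4·0.267353 = 0.106941.
Normalizing constant: 0.4·0.0466497 + 0.2·0.0368434 + 0.4·0.267353 = 0.13297.
P(C | observation) = 0.106941 / 0.13297 = 0.804252.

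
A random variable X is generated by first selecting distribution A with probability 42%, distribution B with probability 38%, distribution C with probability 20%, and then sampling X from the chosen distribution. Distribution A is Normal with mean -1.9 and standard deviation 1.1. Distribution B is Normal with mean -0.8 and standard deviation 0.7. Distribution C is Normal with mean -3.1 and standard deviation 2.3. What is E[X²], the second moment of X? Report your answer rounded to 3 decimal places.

For each component E[X²] = Var + (mean)², giving A: 4.82; B: 1.13; C: 14.9.
Overall E[X²] = 0.42·4.82 + 0.38·1.13 + 0.2·14.9 = 5.4338.

5.434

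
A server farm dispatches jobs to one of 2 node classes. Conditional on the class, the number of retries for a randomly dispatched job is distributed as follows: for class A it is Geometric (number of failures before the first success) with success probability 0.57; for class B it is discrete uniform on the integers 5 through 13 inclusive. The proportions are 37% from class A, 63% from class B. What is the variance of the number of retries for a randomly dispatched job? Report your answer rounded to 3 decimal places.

20.538

Per component, A: μ=0.754386, E[X²]=1.89258; B: μ=9, E[X²]=87.6667.
E[X] = 0.37·0.754386 + 0.63·9 = 5.94912.
E[X²] = 0.37·1.89258 + 0.63·87.6667 = 55.9303.
Var(X) = E[X²] − (E[X])² = 55.9303 − 35.3921 = 20.5382.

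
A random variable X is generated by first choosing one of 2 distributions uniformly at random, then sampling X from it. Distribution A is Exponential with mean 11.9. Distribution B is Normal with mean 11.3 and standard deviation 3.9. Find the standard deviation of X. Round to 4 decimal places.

8.8600

Per component, A: μ=11.9, E[X²]=283.22; B: μ=11.3, E[X²]=142.9.
E[X] = 0.5·11.9 + 0.5·11.3 = 11.6.
E[X²] = 0.5·283.22 + 0.5·142.9 = 213.06.
Var(X) = E[X²] − (E[X])² = 213.06 − 134.56 = 78.5.
SD(X) = √78.5 = 8.86002.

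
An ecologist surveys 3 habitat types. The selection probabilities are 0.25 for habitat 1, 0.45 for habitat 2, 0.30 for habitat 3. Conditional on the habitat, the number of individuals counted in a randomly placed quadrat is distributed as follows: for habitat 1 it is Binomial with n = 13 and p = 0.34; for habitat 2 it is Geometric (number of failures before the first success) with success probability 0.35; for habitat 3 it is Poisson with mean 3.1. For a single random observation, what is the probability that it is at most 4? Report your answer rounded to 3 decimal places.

0.770

Conditional on each habitat, P(X ≤ 4): 1: 0.531382; 2: 0.883971; 3: 0.798189.
By total probability, P(X ≤ 4) = 0.25·0.531382 + 0.45·0.883971 + 0.3·0.798189 = 0.770089.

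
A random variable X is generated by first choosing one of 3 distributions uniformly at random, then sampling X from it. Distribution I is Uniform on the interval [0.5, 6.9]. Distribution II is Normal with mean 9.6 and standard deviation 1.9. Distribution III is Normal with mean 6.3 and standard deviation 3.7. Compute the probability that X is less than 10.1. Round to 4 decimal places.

0.8172

Conditional on each component, P(X < 10.1): I: 1; II: 0.603786; III: 0.847796.
By total probability, P(X < 10.1) = 0.333333·1 + 0.333333·0.603786 + 0.333333·0.847796 = 0.817194.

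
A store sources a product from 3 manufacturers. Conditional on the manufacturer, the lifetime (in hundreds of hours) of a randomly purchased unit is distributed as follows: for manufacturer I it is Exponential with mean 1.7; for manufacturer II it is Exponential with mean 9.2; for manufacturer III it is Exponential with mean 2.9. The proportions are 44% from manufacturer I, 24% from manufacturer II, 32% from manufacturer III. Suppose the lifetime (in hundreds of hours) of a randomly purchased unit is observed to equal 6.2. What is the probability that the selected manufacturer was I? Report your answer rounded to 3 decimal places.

0.204

Likelihoods f(6.2 | ·): I: 0.0153339; II: 0.0554033; III: 0.0406547.
Posterior ∝ prior × likelihood. Numerator for I: 0.44·0.0153339 = 0.00674693.
Normalizing constant: 0.44·0.0153339 + 0.24·0.0554033 + 0.32·0.0406547 = 0.0330532.
P(I | observation) = 0.00674693 / 0.0330532 = 0.204123.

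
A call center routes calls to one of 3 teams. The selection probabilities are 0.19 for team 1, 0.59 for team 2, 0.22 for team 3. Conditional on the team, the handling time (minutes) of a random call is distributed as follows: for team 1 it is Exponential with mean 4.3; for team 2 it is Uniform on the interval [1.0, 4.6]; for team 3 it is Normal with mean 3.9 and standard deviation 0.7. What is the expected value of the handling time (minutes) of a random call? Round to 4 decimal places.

3.3270

Component means — 1: 4.3; 2: 2.8; 3: 3.9.
E[X] = 0.19·4.3 + 0.59·2.8 + 0.22·3.9 = 3.327.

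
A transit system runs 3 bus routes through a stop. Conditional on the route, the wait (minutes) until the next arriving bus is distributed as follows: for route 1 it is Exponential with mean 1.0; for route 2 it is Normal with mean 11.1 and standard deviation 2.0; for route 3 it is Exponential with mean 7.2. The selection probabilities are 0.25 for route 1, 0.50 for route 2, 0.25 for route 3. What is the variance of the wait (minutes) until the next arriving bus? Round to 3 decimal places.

Per component, 1: μ=1, E[X²]=2; 2: μ=11.1, E[X²]=127.21; 3: μ=7.2, E[X²]=103.68.
E[X] = 0.25·1 + 0.5·11.1 + 0.25·7.2 = 7.6.
E[X²] = 0.25·2 + 0.5·127.21 + 0.25·103.68 = 90.025.
Var(X) = E[X²] − (E[X])² = 90.025 − 57.76 = 32.265.

32.265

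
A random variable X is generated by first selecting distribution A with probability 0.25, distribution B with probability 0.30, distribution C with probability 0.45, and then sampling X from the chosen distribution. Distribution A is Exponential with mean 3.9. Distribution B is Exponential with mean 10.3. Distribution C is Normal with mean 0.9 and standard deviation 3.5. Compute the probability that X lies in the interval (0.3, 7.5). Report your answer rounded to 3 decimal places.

Conditional on each component, P(0.3 < X < 7.5): A: 0.779805; B: 0.488495; C: 0.53839.
By total probability, P(0.3 < X < 7.5) = 0.25·0.779805 + 0.3·0.488495 + 0.45·0.53839 = 0.583775.

0.584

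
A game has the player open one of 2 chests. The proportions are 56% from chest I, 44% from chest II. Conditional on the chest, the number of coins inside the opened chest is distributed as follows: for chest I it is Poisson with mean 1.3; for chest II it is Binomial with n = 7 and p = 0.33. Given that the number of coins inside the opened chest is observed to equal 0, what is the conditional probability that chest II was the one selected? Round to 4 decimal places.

0.1487

Likelihoods P(X=0 | ·): I: 0.272532; II: 0.0606071.
Posterior ∝ prior × likelihood. Numerator for II: 0.44·0.0606071 = 0.0266671.
Normalizing constant: 0.56·0.272532 + 0.44·0.0606071 = 0.179285.
P(II | observation) = 0.0266671 / 0.179285 = 0.148742.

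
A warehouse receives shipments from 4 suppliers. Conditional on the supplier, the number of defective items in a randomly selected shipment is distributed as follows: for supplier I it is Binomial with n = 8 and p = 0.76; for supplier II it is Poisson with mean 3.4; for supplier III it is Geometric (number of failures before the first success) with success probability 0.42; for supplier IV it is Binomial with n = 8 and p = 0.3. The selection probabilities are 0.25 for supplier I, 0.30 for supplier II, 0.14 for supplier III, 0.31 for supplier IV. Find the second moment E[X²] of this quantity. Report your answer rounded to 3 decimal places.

For each component E[X²] = Var + (mean)², giving I: 38.4256; II: 14.96; III: 5.19501; IV: 7.44.
Overall E[X²] = 0.25·38.4256 + 0.3·14.96 + 0.14·5.19501 + 0.31·7.44 = 17.1281.

17.128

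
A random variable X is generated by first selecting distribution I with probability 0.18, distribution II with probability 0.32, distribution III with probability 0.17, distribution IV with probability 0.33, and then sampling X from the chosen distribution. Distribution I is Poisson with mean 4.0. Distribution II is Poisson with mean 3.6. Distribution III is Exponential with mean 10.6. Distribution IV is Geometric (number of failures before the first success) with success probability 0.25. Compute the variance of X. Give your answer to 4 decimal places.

Per component, I: μ=4, E[X²]=20; II: μ=3.6, E[X²]=16.56; III: μ=10.6, E[X²]=224.72; IV: μ=3, E[X²]=21.
E[X] = 0.18·4 + 0.32·3.6 + 0.17·10.6 + 0.33·3 = 4.664.
E[X²] = 0.18·20 + 0.32·16.56 + 0.17·224.72 + 0.33·21 = 54.0316.
Var(X) = E[X²] − (E[X])² = 54.0316 − 21.7529 = 32.2787.

32.2787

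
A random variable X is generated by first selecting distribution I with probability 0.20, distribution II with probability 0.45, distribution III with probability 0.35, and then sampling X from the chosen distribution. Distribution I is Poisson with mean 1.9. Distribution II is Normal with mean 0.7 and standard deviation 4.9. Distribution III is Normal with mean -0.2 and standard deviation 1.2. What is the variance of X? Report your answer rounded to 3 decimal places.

Per component, I: μ=1.9, E[X²]=5.51; II: μ=0.7, E[X²]=24.5; III: μ=-0.2, E[X²]=1.48.
E[X] = 0.2·1.9 + 0.45·0.7 + 0.35·-0.2 = 0.625.
E[X²] = 0.2·5.51 + 0.45·24.5 + 0.35·1.48 = 12.645.
Var(X) = E[X²] − (E[X])² = 12.645 − 0.390625 = 12.2544.

12.254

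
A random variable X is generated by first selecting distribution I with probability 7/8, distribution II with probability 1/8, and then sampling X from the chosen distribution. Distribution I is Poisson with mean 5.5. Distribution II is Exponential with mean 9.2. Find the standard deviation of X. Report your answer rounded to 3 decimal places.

Per component, I: μ=5.5, E[X²]=35.75; II: μ=9.2, E[X²]=169.28.
E[X] = 0.875·5.5 + 0.125·9.2 = 5.9625.
E[X²] = 0.875·35.75 + 0.125·169.28 = 52.4412.
Var(X) = E[X²] − (E[X])² = 52.4412 − 35.5514 = 16.8898.
SD(X) = √16.8898 = 4.10973.

4.110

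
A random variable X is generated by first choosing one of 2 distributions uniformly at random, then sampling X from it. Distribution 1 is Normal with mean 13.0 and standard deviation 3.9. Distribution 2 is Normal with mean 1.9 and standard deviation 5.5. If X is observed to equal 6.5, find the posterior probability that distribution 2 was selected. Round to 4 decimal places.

Likelihoods f(6.5 | ·): 1: 0.025507; 2: 0.0511272.
Posterior ∝ prior × likelihood. Numerator for 2: 0.5·0.0511272 = 0.0255636.
Normalizing constant: 0.5·0.025507 + 0.5·0.0511272 = 0.0383171.
P(2 | observation) = 0.0255636 / 0.0383171 = 0.667159.

0.6672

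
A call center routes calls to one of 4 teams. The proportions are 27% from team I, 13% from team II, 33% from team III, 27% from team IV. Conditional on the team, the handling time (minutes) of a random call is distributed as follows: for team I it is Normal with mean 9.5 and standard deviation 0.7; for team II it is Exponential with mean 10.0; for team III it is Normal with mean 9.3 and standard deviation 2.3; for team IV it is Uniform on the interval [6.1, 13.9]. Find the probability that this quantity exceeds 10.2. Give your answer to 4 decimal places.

Conditional on each team, P(X > 10.2): I: 0.158655; II: 0.360595; III: 0.347786; IV: 0.474359.
By total probability, P(X > 10.2) = 0.27·0.158655 + 0.13·0.360595 + 0.33·0.347786 + 0.27·0.474359 = 0.332561.

0.3326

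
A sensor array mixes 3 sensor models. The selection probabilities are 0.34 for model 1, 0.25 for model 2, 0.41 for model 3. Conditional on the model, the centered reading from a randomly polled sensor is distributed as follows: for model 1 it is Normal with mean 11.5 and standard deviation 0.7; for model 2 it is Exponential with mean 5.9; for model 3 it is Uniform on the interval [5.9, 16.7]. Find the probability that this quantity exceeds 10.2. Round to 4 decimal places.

Conditional on each model, P(X > 10.2): 1: 0.968355; 2: 0.177495; 3: 0.601852.
By total probability, P(X > 10.2) = 0.34·0.968355 + 0.25·0.177495 + 0.41·0.601852 = 0.620374.

0.6204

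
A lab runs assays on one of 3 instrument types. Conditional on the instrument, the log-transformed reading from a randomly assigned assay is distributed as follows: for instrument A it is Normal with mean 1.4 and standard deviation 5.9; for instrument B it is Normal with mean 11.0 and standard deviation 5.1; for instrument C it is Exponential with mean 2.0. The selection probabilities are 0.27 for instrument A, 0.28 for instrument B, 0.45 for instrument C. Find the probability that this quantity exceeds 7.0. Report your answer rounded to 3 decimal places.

0.279

Conditional on each instrument, P(X > 7.0): A: 0.171272; B: 0.783572; C: 0.0301974.
By total probability, P(X > 7.0) = 0.27·0.171272 + 0.28·0.783572 + 0.45·0.0301974 = 0.279232.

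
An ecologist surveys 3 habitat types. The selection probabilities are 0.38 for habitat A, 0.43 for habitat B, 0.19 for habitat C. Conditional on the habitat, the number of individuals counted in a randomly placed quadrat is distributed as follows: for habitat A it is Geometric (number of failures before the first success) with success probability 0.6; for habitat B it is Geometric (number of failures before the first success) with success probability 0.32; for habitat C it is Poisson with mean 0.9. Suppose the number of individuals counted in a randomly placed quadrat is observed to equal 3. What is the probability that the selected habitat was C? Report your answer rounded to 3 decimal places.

0.140

Likelihoods P(X=3 | ·): A: 0.0384; B: 0.100618; C: 0.0493982.
Posterior ∝ prior × likelihood. Numerator for C: 0.19·0.0493982 = 0.00938566.
Normalizing constant: 0.38·0.0384 + 0.43·0.100618 + 0.19·0.0493982 = 0.0672435.
P(C | observation) = 0.00938566 / 0.0672435 = 0.139577.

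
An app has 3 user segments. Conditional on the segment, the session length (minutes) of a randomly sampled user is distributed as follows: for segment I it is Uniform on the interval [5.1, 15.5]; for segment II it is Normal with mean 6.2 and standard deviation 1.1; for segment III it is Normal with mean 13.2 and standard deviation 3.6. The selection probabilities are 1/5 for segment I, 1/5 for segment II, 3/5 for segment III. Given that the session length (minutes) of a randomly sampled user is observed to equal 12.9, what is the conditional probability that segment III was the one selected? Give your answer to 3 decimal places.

Likelihoods f(12.9 | ·): I: 0.0961538; II: 3.18812e-09; III: 0.110433.
Posterior ∝ prior × likelihood. Numerator for III: 0.6·0.110433 = 0.0662599.
Normalizing constant: 0.2·0.0961538 + 0.2·3.18812e-09 + 0.6·0.110433 = 0.0854907.
P(III | observation) = 0.0662599 / 0.0854907 = 0.775054.

0.775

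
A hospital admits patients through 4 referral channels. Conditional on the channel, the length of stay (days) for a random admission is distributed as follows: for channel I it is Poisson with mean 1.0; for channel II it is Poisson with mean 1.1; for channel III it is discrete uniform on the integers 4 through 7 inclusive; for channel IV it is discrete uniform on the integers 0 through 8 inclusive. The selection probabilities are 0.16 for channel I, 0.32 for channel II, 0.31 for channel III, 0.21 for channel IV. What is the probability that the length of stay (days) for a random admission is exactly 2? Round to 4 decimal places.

Conditional on each channel, P(X = 2): I: 0.18394; II: 0.201387; III: 0; IV: 0.111111.
By total probability, P(X = 2) = 0.16·0.18394 + 0.32·0.201387 + 0.31·0 + 0.21·0.111111 = 0.117208.

0.1172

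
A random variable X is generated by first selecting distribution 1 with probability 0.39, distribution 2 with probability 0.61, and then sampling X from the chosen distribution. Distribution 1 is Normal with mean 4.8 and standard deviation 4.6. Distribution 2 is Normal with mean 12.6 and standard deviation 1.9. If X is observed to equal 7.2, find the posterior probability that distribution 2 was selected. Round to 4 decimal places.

0.0710

Likelihoods f(7.2 | ·): 1: 0.0756906; 2: 0.00369944.
Posterior ∝ prior × likelihood. Numerator for 2: 0.61·0.00369944 = 0.00225666.
Normalizing constant: 0.39·0.0756906 + 0.61·0.00369944 = 0.031776.
P(2 | observation) = 0.00225666 / 0.031776 = 0.0710177.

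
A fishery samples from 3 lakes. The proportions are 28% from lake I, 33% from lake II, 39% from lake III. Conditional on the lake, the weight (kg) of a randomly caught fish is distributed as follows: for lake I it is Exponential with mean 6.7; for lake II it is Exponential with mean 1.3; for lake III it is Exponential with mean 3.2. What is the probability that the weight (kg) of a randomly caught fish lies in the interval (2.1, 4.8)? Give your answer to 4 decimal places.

0.2406

Conditional on each lake, P(2.1 < X < 4.8): I: 0.242434; II: 0.1739; III: 0.295663.
By total probability, P(2.1 < X < 4.8) = 0.28·0.242434 + 0.33·0.1739 + 0.39·0.295663 = 0.240577.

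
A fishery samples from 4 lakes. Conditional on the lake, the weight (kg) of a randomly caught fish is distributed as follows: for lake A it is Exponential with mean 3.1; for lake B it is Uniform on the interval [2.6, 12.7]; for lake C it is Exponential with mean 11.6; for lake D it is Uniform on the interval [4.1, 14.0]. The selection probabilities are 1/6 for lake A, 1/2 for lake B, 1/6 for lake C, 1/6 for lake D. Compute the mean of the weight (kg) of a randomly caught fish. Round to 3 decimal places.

Component means — A: 3.1; B: 7.65; C: 11.6; D: 9.05.
E[X] = 0.166667·3.1 + 0.5·7.65 + 0.166667·11.6 + 0.166667·9.05 = 7.78333.

7.783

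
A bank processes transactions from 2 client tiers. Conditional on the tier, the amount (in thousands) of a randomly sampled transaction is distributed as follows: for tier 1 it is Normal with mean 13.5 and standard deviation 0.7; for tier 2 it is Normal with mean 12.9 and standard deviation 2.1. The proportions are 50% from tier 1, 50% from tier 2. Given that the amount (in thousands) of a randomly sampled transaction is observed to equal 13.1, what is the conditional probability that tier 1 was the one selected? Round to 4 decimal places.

0.7191

Likelihoods f(13.1 | ·): 1: 0.484068; 2: 0.189113.
Posterior ∝ prior × likelihood. Numerator for 1: 0.5·0.484068 = 0.242034.
Normalizing constant: 0.5·0.484068 + 0.5·0.189113 = 0.336591.
P(1 | observation) = 0.242034 / 0.336591 = 0.719076.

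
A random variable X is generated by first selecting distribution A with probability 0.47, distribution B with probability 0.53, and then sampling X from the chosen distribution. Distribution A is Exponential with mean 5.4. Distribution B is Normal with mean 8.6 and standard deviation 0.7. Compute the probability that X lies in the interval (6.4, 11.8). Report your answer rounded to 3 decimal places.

0.620

Conditional on each component, P(6.4 < X < 11.8): A: 0.193233; B: 0.999161.
By total probability, P(6.4 < X < 11.8) = 0.47·0.193233 + 0.53·0.999161 = 0.620375.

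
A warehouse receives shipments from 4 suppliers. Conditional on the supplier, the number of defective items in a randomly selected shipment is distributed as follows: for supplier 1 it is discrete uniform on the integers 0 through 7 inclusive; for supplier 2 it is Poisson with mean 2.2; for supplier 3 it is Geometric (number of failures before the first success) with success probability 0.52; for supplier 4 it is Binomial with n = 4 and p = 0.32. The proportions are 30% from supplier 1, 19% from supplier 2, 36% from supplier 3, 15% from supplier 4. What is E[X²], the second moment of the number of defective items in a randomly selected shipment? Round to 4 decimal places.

For each component E[X²] = Var + (mean)², giving 1: 17.5; 2: 7.04; 3: 2.62722; 4: 2.5088.
Overall E[X²] = 0.3·17.5 + 0.19·7.04 + 0.36·2.62722 + 0.15·2.5088 = 7.90972.

7.9097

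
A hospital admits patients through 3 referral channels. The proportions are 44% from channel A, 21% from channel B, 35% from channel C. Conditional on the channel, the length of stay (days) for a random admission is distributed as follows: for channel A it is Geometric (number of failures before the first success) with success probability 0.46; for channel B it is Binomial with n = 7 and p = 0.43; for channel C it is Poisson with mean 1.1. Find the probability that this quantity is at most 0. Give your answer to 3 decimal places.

0.323

Conditional on each channel, P(X ≤ 0): A: 0.46; B: 0.019549; C: 0.332871.
By total probability, P(X ≤ 0) = 0.44·0.46 + 0.21·0.019549 + 0.35·0.332871 = 0.32301.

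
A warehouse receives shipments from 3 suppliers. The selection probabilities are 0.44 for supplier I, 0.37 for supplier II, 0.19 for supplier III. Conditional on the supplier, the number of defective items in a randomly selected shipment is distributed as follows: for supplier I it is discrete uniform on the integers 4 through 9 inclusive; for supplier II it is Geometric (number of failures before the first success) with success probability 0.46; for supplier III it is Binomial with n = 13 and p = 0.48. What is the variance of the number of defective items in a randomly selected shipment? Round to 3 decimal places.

Per component, I: μ=6.5, E[X²]=45.1667; II: μ=1.17391, E[X²]=3.93006; III: μ=6.24, E[X²]=42.1824.
E[X] = 0.44·6.5 + 0.37·1.17391 + 0.19·6.24 = 4.47995.
E[X²] = 0.44·45.1667 + 0.37·3.93006 + 0.19·42.1824 = 29.3421.
Var(X) = E[X²] − (E[X])² = 29.3421 − 20.0699 = 9.27218.

9.272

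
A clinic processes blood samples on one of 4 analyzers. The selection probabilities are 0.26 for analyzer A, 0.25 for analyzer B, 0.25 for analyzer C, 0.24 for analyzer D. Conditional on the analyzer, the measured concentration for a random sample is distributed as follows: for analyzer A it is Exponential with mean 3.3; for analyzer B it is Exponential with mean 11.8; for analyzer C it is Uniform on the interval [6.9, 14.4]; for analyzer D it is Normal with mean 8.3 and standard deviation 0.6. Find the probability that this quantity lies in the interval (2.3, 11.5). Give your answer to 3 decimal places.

0.626

Conditional on each analyzer, P(2.3 < X < 11.5): A: 0.467434; B: 0.445552; C: 0.613333; D: 1.
By total probability, P(2.3 < X < 11.5) = 0.26·0.467434 + 0.25·0.445552 + 0.25·0.613333 + 0.24·1 = 0.626254.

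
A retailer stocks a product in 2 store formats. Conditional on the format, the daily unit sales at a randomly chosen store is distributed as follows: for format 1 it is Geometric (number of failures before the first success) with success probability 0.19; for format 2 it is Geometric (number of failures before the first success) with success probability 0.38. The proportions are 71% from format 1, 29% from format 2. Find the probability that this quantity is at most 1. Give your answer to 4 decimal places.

Conditional on each format, P(X ≤ 1): 1: 0.3439; 2: 0.6156.
By total probability, P(X ≤ 1) = 0.71·0.3439 + 0.29·0.6156 = 0.422693.

0.4227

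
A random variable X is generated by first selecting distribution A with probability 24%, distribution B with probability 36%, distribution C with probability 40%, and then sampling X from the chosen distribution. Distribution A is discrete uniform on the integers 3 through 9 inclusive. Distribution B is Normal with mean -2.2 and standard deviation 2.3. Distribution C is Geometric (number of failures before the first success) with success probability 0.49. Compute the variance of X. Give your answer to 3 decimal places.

13.397

Per component, A: μ=6, E[X²]=40; B: μ=-2.2, E[X²]=10.13; C: μ=1.04082, E[X²]=3.20741.
E[X] = 0.24·6 + 0.36·-2.2 + 0.4·1.04082 = 1.06433.
E[X²] = 0.24·40 + 0.36·10.13 + 0.4·3.20741 = 14.5298.
Var(X) = E[X²] − (E[X])² = 14.5298 − 1.13279 = 13.397.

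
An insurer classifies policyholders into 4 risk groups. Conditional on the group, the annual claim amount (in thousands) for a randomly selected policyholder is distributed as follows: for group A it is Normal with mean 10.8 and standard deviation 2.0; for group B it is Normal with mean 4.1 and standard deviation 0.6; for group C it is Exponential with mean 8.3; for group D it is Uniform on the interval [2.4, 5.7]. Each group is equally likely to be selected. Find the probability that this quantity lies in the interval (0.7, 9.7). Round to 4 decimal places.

Conditional on each group, P(0.7 < X < 9.7): A: 0.291159; B: 1; C: 0.608343; D: 1.
By total probability, P(0.7 < X < 9.7) = 0.25·0.291159 + 0.25·1 + 0.25·0.608343 + 0.25·1 = 0.724876.

0.7249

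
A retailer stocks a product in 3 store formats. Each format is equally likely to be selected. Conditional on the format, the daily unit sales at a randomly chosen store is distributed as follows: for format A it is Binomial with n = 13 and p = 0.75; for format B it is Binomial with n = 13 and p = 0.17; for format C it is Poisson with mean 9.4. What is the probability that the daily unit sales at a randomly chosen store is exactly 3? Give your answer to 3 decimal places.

0.077

Conditional on each format, P(X = 3): A: 0.000115067; B: 0.218019; C: 0.0114515.
By total probability, P(X = 3) = 0.333333·0.000115067 + 0.333333·0.218019 + 0.333333·0.0114515 = 0.0765284.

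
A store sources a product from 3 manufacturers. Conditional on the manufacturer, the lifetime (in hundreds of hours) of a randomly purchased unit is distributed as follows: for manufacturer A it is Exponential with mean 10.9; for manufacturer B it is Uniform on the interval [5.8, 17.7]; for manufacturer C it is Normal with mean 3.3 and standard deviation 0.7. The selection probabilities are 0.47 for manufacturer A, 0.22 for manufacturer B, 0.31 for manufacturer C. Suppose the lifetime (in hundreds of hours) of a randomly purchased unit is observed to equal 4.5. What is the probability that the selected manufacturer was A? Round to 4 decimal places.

Likelihoods f(4.5 | ·): A: 0.0607124; B: 0; C: 0.131119.
Posterior ∝ prior × likelihood. Numerator for A: 0.47·0.0607124 = 0.0285348.
Normalizing constant: 0.47·0.0607124 + 0.22·0 + 0.31·0.131119 = 0.0691817.
P(A | observation) = 0.0285348 / 0.0691817 = 0.412462.

0.4125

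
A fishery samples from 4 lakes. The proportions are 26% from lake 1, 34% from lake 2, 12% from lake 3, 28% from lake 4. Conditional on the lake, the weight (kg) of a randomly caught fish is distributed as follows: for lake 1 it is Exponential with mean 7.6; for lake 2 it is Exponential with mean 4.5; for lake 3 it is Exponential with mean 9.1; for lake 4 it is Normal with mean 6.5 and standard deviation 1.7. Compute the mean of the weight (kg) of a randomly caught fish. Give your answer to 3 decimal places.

Component means — 1: 7.6; 2: 4.5; 3: 9.1; 4: 6.5.
E[X] = 0.26·7.6 + 0.34·4.5 + 0.12·9.1 + 0.28·6.5 = 6.418.

6.418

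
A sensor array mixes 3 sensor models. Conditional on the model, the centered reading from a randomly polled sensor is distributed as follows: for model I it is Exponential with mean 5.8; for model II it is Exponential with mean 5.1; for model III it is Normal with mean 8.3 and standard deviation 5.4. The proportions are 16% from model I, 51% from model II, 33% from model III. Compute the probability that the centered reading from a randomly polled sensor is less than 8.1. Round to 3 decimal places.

Conditional on each model, P(X < 8.1): I: 0.752551; II: 0.795714; III: 0.485228.
By total probability, P(X < 8.1) = 0.16·0.752551 + 0.51·0.795714 + 0.33·0.485228 = 0.686348.

0.686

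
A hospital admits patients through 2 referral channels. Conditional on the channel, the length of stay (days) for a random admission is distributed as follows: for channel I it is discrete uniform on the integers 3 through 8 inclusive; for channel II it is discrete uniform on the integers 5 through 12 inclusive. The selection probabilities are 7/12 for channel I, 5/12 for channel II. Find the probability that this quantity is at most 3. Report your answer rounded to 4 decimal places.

Conditional on each channel, P(X ≤ 3): I: 0.166667; II: 0.
By total probability, P(X ≤ 3) = 0.583333·0.166667 + 0.416667·0 = 0.0972222.

0.0972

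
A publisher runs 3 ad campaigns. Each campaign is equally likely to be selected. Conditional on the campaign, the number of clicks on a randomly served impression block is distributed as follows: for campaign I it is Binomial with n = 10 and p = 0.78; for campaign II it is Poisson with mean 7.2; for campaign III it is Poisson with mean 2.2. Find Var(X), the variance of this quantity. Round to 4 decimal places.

Per component, I: μ=7.8, E[X²]=62.556; II: μ=7.2, E[X²]=59.04; III: μ=2.2, E[X²]=7.04.
E[X] = 0.333333·7.8 + 0.333333·7.2 + 0.333333·2.2 = 5.73333.
E[X²] = 0.333333·62.556 + 0.333333·59.04 + 0.333333·7.04 = 42.8787.
Var(X) = E[X²] − (E[X])² = 42.8787 − 32.8711 = 10.0076.

10.0076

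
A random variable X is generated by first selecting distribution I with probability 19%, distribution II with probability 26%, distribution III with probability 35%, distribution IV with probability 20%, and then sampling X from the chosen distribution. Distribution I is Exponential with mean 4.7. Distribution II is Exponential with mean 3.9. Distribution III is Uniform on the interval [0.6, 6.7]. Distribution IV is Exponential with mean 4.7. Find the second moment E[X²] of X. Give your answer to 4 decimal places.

30.8876

For each component E[X²] = Var + (mean)², giving I: 44.18; II: 30.42; III: 16.4233; IV: 44.18.
Overall E[X²] = 0.19·44.18 + 0.26·30.42 + 0.35·16.4233 + 0.2·44.18 = 30.8876.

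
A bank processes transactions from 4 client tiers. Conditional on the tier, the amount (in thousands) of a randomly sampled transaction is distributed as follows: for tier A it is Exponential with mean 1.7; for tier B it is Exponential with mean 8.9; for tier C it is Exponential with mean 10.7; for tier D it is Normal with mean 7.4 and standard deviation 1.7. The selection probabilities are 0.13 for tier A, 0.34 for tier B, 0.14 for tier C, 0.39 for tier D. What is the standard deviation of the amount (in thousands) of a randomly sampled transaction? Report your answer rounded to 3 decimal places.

Per component, A: μ=1.7, E[X²]=5.78; B: μ=8.9, E[X²]=158.42; C: μ=10.7, E[X²]=228.98; D: μ=7.4, E[X²]=57.65.
E[X] = 0.13·1.7 + 0.34·8.9 + 0.14·10.7 + 0.39·7.4 = 7.631.
E[X²] = 0.13·5.78 + 0.34·158.42 + 0.14·228.98 + 0.39·57.65 = 109.155.
Var(X) = E[X²] − (E[X])² = 109.155 − 58.2322 = 50.9227.
SD(X) = √50.9227 = 7.13602.

7.136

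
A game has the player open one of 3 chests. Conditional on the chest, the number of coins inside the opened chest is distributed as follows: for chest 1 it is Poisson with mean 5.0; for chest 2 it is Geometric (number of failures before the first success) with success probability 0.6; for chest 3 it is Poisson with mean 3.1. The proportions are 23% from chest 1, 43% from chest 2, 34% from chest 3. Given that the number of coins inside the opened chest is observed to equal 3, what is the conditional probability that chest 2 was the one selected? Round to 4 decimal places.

Likelihoods P(X=3 | ·): 1: 0.140374; 2: 0.0384; 3: 0.223677.
Posterior ∝ prior × likelihood. Numerator for 2: 0.43·0.0384 = 0.016512.
Normalizing constant: 0.23·0.140374 + 0.43·0.0384 + 0.34·0.223677 = 0.124848.
P(2 | observation) = 0.016512 / 0.124848 = 0.132257.

0.1323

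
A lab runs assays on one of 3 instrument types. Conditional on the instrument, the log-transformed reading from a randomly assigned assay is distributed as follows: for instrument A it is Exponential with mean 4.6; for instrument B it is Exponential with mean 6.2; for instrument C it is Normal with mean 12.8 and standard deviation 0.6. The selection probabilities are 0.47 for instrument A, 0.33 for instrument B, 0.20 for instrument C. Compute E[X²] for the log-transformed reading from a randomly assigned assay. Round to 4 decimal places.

For each component E[X²] = Var + (mean)², giving A: 42.32; B: 76.88; C: 164.2.
Overall E[X²] = 0.47·42.32 + 0.33·76.88 + 0.2·164.2 = 78.1008.

78.1008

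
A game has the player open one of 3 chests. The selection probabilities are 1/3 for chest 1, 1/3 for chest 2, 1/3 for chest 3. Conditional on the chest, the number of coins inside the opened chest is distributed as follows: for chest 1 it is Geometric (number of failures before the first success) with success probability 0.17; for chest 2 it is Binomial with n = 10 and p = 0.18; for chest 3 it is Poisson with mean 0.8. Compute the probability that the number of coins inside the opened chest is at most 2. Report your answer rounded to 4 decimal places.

Conditional on each chest, P(X ≤ 2): 1: 0.428213; 2: 0.737199; 3: 0.952577.
By total probability, P(X ≤ 2) = 0.333333·0.428213 + 0.333333·0.737199 + 0.333333·0.952577 = 0.705996.

0.7060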